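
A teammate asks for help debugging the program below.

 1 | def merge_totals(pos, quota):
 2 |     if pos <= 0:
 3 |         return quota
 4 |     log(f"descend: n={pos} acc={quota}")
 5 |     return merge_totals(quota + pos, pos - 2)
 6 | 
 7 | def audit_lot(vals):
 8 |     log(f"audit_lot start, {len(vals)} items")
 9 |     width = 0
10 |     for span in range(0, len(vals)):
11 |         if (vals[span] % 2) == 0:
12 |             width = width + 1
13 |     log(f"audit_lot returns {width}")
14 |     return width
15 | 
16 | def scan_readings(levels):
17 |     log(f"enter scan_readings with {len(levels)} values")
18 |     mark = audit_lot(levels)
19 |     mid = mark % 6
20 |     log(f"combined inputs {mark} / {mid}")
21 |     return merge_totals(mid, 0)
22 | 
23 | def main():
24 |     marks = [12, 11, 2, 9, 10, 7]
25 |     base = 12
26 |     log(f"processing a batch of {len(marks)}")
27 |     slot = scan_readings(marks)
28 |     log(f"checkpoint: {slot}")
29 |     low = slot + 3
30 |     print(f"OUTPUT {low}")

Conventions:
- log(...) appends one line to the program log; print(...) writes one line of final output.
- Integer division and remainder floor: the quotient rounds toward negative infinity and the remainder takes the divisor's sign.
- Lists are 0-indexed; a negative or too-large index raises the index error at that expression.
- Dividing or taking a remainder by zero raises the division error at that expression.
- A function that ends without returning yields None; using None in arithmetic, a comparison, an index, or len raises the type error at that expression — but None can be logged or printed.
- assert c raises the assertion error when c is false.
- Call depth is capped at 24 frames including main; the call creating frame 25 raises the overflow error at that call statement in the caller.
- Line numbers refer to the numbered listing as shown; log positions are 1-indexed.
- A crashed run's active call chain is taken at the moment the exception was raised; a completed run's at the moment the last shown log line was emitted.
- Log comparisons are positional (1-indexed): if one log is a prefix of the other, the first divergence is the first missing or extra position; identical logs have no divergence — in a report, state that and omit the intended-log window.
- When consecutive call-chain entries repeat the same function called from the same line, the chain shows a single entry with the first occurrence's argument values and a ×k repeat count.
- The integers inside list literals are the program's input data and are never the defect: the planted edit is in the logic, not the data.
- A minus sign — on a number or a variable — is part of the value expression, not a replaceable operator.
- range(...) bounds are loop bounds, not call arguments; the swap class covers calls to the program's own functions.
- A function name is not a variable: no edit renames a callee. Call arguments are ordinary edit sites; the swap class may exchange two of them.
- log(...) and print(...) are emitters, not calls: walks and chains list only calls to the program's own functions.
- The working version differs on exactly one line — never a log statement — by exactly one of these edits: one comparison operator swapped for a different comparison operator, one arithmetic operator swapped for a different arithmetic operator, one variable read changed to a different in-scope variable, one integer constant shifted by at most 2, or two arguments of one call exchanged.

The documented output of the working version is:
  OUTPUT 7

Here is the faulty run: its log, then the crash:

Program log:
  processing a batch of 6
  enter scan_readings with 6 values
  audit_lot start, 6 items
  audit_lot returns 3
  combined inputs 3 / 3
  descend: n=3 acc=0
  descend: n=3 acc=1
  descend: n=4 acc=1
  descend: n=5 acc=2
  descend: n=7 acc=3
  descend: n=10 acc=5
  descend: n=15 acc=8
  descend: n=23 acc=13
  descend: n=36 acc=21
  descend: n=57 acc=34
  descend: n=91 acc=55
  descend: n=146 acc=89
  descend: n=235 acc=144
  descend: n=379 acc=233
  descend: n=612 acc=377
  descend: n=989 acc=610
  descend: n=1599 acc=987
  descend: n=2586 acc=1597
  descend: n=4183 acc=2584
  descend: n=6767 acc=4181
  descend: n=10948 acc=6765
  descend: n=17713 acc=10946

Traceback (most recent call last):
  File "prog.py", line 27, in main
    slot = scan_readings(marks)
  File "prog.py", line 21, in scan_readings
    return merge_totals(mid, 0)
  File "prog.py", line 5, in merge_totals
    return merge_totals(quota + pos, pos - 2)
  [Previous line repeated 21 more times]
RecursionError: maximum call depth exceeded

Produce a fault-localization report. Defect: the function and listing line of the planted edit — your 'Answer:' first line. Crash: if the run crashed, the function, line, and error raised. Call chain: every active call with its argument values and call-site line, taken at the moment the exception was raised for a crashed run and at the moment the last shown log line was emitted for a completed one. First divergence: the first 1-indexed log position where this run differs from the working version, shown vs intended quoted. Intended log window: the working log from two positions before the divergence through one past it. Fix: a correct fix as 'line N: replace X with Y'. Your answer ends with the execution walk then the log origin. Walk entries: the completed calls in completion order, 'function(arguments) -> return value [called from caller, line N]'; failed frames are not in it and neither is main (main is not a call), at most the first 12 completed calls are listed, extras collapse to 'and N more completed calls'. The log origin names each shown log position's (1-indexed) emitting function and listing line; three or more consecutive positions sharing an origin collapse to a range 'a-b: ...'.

Answer: the defect is in merge_totals at line 5.
Key fact: At log position 7 the runs split — shown 'descend: n=3 acc=1', but the working version logs 'descend: n=1 acc=3'.
Crash: merge_totals, line 5, RecursionError.
Call chain: main -> scan_readings([12, 11, 2, 9, 10, 7]) (called at line 27) -> merge_totals(3, 0) (called at line 21) -> merge_totals(3, 1) (called at line 5) ×21.
First divergence: position 7 — the shown line 'descend: n=3 acc=1' should read 'descend: n=1 acc=3'.
Intended log window:
  5: combined inputs 3 / 3
  6: descend: n=3 acc=0
  7: descend: n=1 acc=3
  8: checkpoint: 4
Execution walk:
  audit_lot([12, 11, 2, 9, 10, 7]) -> 3  [called from scan_readings, line 18]
Log origins:
  1: from main, line 26
  2: from scan_readings, line 17
  3: from audit_lot, line 8
  4: from audit_lot, line 13
  5: from scan_readings, line 20
  6-27: from merge_totals, line 4
A correct fix: line 5: replace `merge_totals(quota + pos, pos - 2)` with `merge_totals(pos - 2, quota + pos)`.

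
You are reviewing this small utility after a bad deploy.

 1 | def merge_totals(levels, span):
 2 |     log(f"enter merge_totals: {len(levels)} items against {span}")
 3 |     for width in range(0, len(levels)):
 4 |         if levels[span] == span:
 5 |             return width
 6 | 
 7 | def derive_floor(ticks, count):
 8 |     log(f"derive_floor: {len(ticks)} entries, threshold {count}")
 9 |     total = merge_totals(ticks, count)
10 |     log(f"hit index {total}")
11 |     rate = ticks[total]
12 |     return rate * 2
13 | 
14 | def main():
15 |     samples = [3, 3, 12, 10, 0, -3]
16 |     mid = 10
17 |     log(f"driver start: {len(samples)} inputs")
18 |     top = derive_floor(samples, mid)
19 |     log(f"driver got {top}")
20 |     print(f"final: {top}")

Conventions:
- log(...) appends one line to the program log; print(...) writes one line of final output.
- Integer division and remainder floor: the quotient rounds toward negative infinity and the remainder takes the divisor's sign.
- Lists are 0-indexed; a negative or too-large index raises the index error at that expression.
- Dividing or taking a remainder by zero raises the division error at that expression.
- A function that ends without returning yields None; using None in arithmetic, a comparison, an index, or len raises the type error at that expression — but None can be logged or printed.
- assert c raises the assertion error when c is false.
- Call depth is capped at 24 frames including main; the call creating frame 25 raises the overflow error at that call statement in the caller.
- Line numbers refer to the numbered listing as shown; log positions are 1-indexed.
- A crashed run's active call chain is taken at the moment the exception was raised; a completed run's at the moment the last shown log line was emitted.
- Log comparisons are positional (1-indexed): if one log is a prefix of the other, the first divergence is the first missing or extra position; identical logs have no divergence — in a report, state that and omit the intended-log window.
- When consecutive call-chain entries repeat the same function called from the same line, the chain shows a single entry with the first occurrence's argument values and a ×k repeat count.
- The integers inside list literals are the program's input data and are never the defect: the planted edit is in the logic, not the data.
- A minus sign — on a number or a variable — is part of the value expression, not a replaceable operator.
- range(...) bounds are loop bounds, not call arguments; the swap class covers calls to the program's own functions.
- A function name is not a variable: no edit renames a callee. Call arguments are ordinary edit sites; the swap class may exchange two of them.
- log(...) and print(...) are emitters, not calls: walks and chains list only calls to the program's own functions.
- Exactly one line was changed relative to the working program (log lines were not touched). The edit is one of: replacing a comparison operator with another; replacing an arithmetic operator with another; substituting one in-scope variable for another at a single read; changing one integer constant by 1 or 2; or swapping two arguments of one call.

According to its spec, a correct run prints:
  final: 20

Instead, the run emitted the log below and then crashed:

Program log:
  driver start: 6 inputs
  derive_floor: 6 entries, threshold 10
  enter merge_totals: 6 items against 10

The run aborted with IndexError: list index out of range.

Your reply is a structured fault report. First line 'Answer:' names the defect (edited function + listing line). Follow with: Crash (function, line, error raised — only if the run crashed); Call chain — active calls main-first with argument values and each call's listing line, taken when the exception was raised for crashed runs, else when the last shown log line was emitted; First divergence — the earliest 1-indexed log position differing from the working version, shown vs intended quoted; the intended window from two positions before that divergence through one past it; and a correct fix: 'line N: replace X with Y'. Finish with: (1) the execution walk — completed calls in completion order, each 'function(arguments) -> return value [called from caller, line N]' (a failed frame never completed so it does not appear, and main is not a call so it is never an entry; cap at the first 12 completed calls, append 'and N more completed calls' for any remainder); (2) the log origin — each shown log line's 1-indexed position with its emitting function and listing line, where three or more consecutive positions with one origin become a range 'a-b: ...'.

Answer: the defect is in merge_totals at line 4.
Core observation: Only 3 log lines were emitted before the run died; the intended continuation was 'hit index 3'.
Crash: merge_totals, line 4, IndexError.
Call chain: main -> derive_floor([3, 3, 12, 10, 0, -3], 10) (called at line 18) -> merge_totals([3, 3, 12, 10, 0, -3], 10) (called at line 9).
First divergence: position 4; the shown log stops at 3 lines while the working version next logs 'hit index 3'.
Intended log window:
  2: derive_floor: 6 entries, threshold 10
  3: enter merge_totals: 6 items against 10
  4: hit index 3
  5: driver got 20
Execution walk:
  (no call completed)
Log origin:
  1 — main, line 17
  2 — derive_floor, line 8
  3 — merge_totals, line 2
A correct fix: line 4: replace `levels[span]` with `levels[width]`.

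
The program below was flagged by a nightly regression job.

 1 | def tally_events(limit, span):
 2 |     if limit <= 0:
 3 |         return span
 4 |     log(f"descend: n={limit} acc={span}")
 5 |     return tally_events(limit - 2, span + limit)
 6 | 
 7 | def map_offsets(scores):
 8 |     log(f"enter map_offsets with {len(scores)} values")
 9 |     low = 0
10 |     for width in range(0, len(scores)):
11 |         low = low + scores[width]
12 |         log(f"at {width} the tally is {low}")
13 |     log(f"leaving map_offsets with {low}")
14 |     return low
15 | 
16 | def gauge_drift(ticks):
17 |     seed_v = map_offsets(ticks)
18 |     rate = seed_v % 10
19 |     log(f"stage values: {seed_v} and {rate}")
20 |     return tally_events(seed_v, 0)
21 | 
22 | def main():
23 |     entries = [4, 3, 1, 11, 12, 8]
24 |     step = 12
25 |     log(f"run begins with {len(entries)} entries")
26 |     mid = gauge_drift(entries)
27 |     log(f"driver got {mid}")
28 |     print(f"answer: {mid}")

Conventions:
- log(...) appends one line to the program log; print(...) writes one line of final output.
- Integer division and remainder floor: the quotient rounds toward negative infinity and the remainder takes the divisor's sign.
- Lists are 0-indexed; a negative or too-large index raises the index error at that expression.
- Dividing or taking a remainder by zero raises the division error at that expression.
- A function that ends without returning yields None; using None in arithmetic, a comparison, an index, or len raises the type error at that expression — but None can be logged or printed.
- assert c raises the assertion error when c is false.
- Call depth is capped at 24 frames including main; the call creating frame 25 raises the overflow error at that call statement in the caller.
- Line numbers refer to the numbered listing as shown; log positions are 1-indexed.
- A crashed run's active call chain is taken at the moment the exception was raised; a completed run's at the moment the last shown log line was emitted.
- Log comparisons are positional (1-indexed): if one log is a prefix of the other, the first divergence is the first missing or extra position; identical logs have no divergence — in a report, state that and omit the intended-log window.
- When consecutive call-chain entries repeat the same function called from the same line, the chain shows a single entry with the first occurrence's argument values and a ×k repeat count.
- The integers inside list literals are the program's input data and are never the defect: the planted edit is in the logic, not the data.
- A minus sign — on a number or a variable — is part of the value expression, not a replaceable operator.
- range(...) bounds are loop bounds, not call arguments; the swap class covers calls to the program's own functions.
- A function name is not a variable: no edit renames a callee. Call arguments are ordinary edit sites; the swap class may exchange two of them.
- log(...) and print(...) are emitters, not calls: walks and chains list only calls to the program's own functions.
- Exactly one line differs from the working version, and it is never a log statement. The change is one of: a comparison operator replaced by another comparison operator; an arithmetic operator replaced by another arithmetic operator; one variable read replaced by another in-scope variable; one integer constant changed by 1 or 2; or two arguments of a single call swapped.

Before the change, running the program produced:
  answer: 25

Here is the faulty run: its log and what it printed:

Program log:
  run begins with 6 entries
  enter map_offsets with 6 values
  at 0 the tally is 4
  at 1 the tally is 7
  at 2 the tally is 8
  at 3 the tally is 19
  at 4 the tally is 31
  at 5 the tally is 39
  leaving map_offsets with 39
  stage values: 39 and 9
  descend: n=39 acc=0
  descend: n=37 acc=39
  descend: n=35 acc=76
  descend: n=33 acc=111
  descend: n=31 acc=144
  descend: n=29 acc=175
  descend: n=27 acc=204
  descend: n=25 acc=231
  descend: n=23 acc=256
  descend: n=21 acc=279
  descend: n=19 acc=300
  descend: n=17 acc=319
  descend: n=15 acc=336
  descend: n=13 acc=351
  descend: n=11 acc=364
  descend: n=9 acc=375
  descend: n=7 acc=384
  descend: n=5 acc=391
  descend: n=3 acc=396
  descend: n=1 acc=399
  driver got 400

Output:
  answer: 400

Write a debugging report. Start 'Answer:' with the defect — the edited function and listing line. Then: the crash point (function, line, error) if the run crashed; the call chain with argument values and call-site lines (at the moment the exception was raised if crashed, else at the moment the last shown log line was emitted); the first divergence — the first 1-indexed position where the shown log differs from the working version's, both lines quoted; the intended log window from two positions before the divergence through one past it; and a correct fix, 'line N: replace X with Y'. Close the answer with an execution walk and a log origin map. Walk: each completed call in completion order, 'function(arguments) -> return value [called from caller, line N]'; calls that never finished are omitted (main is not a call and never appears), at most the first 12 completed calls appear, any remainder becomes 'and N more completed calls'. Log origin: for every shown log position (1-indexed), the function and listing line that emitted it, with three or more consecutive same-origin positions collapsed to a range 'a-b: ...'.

Answer: the defect is in gauge_drift at line 20.
Key observation: The earliest visible damage is log position 11 — 'descend: n=39 acc=0' rather than the intended 'descend: n=9 acc=0'.
Call chain: main.
First divergence: position 11; shown 'descend: n=39 acc=0' vs intended 'descend: n=9 acc=0'.
Intended log window:
  9: leaving map_offsets with 39
  10: stage values: 39 and 9
  11: descend: n=9 acc=0
  12: descend: n=7 acc=9
Execution walk:
  map_offsets([4, 3, 1, 11, 12, 8]) -> 39  [called from gauge_drift, line 17]
  tally_events(-1, 400) -> 400  [called from tally_events, line 5]
  tally_events(1, 399) -> 400  [called from tally_events, line 5]
  tally_events(3, 396) -> 400  [called from tally_events, line 5]
  tally_events(5, 391) -> 400  [called from tally_events, line 5]
  tally_events(7, 384) -> 400  [called from tally_events, line 5]
  tally_events(9, 375) -> 400  [called from tally_events, line 5]
  tally_events(11, 364) -> 400  [called from tally_events, line 5]
  tally_events(13, 351) -> 400  [called from tally_events, line 5]
  tally_events(15, 336) -> 400  [called from tally_events, line 5]
  tally_events(17, 319) -> 400  [called from tally_events, line 5]
  tally_events(19, 300) -> 400  [called from tally_events, line 5]
  ... and 11 more completed calls
Origin of each log line:
  1: logged in main at line 25
  2: logged in map_offsets at line 8
  3-8: logged in map_offsets at line 12
  9: logged in map_offsets at line 13
  10: logged in gauge_drift at line 19
  11-30: logged in tally_events at line 4
  31: logged in main at line 27
A correct fix: line 20: replace `seed_v` with `rate`.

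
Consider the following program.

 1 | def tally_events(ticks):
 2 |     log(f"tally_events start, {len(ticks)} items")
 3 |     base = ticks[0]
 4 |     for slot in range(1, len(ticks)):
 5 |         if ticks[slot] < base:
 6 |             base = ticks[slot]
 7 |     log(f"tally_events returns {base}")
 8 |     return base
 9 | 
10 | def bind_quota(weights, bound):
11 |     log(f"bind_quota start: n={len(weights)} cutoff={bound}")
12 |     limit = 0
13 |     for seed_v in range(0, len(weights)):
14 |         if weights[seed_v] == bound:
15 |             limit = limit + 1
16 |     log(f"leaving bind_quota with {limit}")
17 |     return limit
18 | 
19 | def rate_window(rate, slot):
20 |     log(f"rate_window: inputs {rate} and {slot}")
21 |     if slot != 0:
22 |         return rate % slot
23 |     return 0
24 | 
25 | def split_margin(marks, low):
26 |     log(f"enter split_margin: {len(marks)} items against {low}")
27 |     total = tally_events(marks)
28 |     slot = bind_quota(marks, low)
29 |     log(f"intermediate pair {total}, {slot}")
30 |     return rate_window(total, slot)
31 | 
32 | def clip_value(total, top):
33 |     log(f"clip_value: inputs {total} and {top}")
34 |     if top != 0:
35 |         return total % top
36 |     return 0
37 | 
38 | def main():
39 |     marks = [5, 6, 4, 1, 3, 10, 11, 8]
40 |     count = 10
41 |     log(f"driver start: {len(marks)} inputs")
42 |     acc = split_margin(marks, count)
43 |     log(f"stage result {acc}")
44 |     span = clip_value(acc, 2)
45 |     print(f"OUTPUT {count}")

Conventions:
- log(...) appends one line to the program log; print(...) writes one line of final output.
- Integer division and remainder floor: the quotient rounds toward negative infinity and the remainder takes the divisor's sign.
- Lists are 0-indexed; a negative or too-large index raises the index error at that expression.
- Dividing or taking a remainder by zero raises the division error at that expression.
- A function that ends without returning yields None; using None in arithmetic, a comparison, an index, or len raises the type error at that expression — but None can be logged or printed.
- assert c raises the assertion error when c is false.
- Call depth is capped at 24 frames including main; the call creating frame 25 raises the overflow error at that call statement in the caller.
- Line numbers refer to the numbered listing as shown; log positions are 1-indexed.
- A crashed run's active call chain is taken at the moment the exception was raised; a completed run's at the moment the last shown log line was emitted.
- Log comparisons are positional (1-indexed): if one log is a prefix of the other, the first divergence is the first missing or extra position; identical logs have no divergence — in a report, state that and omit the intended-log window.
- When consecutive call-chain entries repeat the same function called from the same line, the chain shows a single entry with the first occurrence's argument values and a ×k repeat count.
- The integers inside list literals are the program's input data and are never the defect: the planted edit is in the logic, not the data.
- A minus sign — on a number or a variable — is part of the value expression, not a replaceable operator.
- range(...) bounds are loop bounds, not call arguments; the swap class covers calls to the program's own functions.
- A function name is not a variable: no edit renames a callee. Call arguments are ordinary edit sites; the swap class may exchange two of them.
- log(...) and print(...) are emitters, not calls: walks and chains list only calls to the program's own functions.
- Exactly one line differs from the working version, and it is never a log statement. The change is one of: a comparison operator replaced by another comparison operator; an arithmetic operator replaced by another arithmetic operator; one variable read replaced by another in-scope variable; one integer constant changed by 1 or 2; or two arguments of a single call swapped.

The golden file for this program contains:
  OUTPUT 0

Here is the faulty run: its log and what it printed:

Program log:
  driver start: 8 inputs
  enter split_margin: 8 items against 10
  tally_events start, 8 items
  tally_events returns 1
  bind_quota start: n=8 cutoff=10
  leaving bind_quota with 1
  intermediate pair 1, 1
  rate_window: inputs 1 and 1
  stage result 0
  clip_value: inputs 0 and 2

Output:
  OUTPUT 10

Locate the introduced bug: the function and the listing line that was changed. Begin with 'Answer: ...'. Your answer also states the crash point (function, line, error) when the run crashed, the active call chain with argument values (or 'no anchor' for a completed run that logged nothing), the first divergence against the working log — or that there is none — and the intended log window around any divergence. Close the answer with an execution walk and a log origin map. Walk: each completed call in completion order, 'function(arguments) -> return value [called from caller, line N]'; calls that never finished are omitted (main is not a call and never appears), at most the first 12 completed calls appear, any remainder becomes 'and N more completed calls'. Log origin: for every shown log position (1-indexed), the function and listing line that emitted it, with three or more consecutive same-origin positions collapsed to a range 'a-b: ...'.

Answer: the defect is in main at line 45.
Key observation: Nothing in the log betrays the bug — only the output does.
Call chain: main -> clip_value(0, 2) (called at line 44).
First divergence: none; the two logs match at every position.
Execution walk:
  tally_events([5, 6, 4, 1, 3, 10, 11, 8]) -> 1  [called from split_margin, line 27]
  bind_quota([5, 6, 4, 1, 3, 10, 11, 8], 10) -> 1  [called from split_margin, line 28]
  rate_window(1, 1) -> 0  [called from split_margin, line 30]
  split_margin([5, 6, 4, 1, 3, 10, 11, 8], 10) -> 0  [called from main, line 42]
  clip_value(0, 2) -> 0  [called from main, line 44]
Log origins:
  1: emitted by main (line 41)
  2: emitted by split_margin (line 26)
  3: emitted by tally_events (line 2)
  4: emitted by tally_events (line 7)
  5: emitted by bind_quota (line 11)
  6: emitted by bind_quota (line 16)
  7: emitted by split_margin (line 29)
  8: emitted by rate_window (line 20)
  9: emitted by main (line 43)
  10: emitted by clip_value (line 33)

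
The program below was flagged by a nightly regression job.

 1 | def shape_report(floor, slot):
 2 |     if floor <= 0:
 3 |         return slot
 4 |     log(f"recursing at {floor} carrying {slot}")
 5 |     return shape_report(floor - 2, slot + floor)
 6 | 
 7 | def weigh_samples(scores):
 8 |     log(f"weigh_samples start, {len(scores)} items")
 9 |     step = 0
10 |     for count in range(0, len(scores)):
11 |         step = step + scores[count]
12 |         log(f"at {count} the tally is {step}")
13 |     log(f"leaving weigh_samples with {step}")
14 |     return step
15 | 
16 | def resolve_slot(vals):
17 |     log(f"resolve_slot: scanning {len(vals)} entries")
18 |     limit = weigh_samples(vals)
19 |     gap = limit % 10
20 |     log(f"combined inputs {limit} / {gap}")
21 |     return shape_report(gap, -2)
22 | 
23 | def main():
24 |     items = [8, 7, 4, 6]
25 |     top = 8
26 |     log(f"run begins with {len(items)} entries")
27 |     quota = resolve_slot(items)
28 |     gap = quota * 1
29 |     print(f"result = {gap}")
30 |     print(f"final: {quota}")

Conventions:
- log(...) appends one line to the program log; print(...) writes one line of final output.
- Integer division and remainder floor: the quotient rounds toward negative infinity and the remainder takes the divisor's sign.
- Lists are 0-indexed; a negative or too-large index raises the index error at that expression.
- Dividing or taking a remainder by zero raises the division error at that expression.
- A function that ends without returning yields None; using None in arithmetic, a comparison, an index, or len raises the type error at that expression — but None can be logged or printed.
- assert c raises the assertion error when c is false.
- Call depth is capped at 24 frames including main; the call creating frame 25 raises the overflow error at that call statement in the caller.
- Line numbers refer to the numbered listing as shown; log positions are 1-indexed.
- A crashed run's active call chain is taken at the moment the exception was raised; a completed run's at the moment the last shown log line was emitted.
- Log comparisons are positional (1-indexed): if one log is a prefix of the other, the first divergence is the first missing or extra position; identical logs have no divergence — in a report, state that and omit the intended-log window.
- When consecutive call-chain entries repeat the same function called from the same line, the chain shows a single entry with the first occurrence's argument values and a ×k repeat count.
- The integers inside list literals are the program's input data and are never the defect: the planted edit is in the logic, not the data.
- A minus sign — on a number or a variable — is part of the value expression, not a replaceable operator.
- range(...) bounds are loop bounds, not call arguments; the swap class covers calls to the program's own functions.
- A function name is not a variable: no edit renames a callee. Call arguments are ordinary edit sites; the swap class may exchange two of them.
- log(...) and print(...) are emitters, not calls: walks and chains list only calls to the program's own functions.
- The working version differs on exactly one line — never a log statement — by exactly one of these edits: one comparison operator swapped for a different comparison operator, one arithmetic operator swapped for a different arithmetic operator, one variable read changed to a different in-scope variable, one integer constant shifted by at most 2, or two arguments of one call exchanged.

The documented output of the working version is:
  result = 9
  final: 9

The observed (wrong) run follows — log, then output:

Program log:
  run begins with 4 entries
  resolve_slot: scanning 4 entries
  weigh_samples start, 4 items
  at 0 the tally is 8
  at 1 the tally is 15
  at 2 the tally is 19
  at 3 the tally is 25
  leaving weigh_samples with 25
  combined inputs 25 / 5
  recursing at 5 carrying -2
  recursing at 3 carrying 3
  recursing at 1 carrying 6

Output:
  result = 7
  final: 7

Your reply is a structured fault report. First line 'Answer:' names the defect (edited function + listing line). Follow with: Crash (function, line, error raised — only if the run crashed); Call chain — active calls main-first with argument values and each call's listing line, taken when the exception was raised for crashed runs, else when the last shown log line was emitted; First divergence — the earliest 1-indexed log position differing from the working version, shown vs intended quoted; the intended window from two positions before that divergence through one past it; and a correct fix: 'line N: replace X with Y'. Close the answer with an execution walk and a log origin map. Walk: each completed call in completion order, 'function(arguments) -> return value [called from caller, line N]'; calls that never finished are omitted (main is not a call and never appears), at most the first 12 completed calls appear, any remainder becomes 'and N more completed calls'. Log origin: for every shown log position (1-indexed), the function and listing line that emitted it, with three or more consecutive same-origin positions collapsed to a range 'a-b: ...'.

Answer: the defect is in resolve_slot at line 21.
Core observation: Log line 10 is where behavior first shows: 'recursing at 5 carrying -2' appears instead of 'recursing at 5 carrying 0'.
Call chain: main -> resolve_slot([8, 7, 4, 6]) (called at line 27) -> shape_report(5, -2) (called at line 21) -> shape_report(3, 3) (called at line 5) ×2.
First divergence: position 10 — the shown line 'recursing at 5 carrying -2' should read 'recursing at 5 carrying 0'.
Intended log window:
  8: leaving weigh_samples with 25
  9: combined inputs 25 / 5
  10: recursing at 5 carrying 0
  11: recursing at 3 carrying 5
Execution walk:
  weigh_samples([8, 7, 4, 6]) -> 25  [called from resolve_slot, line 18]
  shape_report(-1, 7) -> 7  [called from shape_report, line 5]
  shape_report(1, 6) -> 7  [called from shape_report, line 5]
  shape_report(3, 3) -> 7  [called from shape_report, line 5]
  shape_report(5, -2) -> 7  [called from resolve_slot, line 21]
  resolve_slot([8, 7, 4, 6]) -> 7  [called from main, line 27]
Log line origins:
  1: emitted by main (line 26)
  2: emitted by resolve_slot (line 17)
  3: emitted by weigh_samples (line 8)
  4-7: emitted by weigh_samples (line 12)
  8: emitted by weigh_samples (line 13)
  9: emitted by resolve_slot (line 20)
  10-12: emitted by shape_report (line 4)
A correct fix: line 21: replace `-2` with `0`.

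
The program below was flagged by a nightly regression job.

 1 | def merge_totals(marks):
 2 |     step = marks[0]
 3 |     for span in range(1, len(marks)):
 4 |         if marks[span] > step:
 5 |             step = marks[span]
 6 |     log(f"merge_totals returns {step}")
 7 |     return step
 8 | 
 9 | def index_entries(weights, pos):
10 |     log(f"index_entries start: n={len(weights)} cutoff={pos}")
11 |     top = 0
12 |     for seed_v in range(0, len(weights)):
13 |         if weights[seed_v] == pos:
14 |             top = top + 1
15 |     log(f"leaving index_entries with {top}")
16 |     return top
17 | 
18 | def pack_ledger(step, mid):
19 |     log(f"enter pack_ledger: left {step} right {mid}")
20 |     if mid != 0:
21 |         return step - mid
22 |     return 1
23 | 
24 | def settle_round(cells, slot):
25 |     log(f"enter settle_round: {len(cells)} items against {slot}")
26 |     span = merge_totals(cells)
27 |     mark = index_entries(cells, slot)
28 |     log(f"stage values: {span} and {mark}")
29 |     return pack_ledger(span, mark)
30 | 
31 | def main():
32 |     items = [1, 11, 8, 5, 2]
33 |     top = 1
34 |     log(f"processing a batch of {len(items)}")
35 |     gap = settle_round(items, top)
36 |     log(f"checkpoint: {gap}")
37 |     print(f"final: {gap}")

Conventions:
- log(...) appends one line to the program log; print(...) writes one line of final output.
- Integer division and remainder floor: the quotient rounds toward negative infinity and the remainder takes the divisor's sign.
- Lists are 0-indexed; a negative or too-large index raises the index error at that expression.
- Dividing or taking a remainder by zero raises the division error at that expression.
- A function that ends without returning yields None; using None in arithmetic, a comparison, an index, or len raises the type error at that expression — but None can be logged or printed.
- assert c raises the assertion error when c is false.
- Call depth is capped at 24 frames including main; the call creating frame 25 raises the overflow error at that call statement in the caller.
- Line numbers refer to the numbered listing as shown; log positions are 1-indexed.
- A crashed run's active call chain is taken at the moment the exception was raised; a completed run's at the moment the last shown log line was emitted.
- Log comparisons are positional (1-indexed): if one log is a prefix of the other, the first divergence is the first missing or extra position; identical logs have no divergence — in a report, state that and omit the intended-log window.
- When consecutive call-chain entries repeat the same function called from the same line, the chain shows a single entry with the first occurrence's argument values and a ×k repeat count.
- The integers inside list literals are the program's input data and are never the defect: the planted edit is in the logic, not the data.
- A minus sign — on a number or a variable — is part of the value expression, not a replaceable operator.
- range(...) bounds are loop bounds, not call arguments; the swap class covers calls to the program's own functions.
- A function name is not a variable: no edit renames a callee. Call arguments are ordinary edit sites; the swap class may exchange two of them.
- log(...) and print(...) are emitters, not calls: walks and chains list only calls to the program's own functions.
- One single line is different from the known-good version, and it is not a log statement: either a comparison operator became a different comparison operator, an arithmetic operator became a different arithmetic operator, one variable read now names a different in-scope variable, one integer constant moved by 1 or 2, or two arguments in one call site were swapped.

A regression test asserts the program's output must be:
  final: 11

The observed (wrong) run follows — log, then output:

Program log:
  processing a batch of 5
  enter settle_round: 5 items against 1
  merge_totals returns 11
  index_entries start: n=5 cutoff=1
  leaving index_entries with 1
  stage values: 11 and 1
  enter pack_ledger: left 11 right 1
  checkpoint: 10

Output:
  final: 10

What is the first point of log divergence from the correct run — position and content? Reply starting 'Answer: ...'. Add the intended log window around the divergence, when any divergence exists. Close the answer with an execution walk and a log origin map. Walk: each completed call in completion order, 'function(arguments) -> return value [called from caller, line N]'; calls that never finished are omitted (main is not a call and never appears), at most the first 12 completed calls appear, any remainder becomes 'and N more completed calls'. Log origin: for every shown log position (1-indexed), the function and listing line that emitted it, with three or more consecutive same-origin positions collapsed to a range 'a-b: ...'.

Answer: at position 8 the run shows 'checkpoint: 10' where the working version logs 'checkpoint: 11'.
Intended log window:
  6: stage values: 11 and 1
  7: enter pack_ledger: left 11 right 1
  8: checkpoint: 11
Execution walk:
  merge_totals([1, 11, 8, 5, 2]) -> 11  [called from settle_round, line 26]
  index_entries([1, 11, 8, 5, 2], 1) -> 1  [called from settle_round, line 27]
  pack_ledger(11, 1) -> 10  [called from settle_round, line 29]
  settle_round([1, 11, 8, 5, 2], 1) -> 10  [called from main, line 35]
Log origins:
  1: from main, line 34
  2: from settle_round, line 25
  3: from merge_totals, line 6
  4: from index_entries, line 10
  5: from index_entries, line 15
  6: from settle_round, line 28
  7: from pack_ledger, line 19
  8: from main, line 36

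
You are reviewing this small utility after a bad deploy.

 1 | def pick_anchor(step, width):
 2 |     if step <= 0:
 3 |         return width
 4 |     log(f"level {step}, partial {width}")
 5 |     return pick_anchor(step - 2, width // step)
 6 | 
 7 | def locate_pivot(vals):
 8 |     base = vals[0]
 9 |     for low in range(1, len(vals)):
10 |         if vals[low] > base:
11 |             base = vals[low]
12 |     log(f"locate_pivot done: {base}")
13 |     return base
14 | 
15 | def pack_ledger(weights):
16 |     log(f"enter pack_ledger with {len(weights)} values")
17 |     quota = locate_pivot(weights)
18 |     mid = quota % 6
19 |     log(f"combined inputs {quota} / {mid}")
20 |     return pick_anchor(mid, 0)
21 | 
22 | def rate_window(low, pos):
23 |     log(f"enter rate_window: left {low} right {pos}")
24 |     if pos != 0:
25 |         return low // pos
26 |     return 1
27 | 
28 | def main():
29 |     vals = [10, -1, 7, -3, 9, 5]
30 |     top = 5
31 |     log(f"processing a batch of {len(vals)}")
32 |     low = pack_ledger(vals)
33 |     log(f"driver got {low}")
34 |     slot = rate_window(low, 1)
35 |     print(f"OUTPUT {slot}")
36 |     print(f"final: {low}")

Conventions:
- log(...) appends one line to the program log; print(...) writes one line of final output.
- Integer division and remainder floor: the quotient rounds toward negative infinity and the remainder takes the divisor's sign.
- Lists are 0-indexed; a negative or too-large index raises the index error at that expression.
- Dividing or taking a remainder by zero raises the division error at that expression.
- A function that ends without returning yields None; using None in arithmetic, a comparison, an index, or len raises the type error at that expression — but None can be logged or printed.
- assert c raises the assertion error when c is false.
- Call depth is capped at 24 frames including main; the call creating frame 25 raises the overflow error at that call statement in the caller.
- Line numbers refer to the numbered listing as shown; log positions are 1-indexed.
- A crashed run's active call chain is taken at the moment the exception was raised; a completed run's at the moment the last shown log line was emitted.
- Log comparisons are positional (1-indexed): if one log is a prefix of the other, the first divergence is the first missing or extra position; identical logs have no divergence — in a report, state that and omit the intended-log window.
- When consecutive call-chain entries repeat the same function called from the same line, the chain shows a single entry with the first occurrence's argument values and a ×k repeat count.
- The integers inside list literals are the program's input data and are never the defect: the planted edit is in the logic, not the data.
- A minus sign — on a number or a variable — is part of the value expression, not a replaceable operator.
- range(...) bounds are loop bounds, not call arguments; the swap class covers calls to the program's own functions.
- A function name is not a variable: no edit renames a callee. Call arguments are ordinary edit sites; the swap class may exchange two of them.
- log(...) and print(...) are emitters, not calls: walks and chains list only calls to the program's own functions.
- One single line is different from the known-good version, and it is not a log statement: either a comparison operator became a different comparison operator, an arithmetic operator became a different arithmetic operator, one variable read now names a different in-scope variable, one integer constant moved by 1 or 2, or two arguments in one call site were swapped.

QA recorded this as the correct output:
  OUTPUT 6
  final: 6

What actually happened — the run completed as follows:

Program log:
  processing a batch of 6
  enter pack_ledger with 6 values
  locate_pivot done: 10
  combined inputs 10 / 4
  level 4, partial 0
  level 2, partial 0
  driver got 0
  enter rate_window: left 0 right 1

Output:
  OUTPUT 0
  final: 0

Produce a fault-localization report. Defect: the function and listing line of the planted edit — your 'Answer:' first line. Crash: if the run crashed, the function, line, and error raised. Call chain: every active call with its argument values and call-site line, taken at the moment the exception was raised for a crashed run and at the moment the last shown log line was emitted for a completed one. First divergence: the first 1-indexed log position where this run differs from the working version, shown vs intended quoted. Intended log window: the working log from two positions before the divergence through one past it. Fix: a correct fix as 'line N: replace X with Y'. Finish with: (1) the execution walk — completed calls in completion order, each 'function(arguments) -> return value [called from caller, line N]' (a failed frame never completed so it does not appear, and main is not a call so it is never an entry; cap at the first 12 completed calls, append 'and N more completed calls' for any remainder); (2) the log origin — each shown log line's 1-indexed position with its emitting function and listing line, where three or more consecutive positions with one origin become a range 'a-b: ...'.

Answer: the defect is in pick_anchor at line 5.
Core observation: Log line 6 is where behavior first shows: 'level 2, partial 0' appears instead of 'level 2, partial 4'.
Call chain: main -> rate_window(0, 1) (called at line 34).
First divergence: position 6; shown 'level 2, partial 0' vs intended 'level 2, partial 4'.
Intended log window:
  4: combined inputs 10 / 4
  5: level 4, partial 0
  6: level 2, partial 4
  7: driver got 6
Execution walk:
  locate_pivot([10, -1, 7, -3, 9, 5]) -> 10  [called from pack_ledger, line 17]
  pick_anchor(0, 0) -> 0  [called from pick_anchor, line 5]
  pick_anchor(2, 0) -> 0  [called from pick_anchor, line 5]
  pick_anchor(4, 0) -> 0  [called from pack_ledger, line 20]
  pack_ledger([10, -1, 7, -3, 9, 5]) -> 0  [called from main, line 32]
  rate_window(0, 1) -> 0  [called from main, line 34]
Origin of each log line:
  1: emitted by main (line 31)
  2: emitted by pack_ledger (line 16)
  3: emitted by locate_pivot (line 12)
  4: emitted by pack_ledger (line 19)
  5: emitted by pick_anchor (line 4)
  6: emitted by pick_anchor (line 4)
  7: emitted by main (line 33)
  8: emitted by rate_window (line 23)
A correct fix: line 5: replace `//` with `+`.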